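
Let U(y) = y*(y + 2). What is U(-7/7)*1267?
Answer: -1267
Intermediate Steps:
U(y) = y*(2 + y)
U(-7/7)*1267 = ((-7/7)*(2 - 7/7))*1267 = ((-7*⅐)*(2 - 7*⅐))*1267 = -(2 - 1)*1267 = -1*1*1267 = -1*1267 = -1267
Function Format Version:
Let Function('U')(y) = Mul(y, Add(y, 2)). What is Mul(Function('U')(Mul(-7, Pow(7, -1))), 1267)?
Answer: -1267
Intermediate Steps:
Function('U')(y) = Mul(y, Add(2, y))
Mul(Function('U')(Mul(-7, Pow(7, -1))), 1267) = Mul(Mul(Mul(-7, Pow(7, -1)), Add(2, Mul(-7, Pow(7, -1)))), 1267) = Mul(Mul(Mul(-7, Rational(1, 7)), Add(2, Mul(-7, Rational(1, 7)))), 1267) = Mul(Mul(-1, Add(2, -1)), 1267) = Mul(Mul(-1, 1), 1267) = Mul(-1, 1267) = -1267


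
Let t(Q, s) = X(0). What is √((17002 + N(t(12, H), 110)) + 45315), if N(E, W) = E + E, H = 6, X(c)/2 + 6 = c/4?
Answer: √62293 ≈ 249.59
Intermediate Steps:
X(c) = -12 + c/2 (X(c) = -12 + 2*(c/4) = -12 + c/2)
t(Q, s) = -12 (t(Q, s) = -12 + (½)*0 = -12 + 0 = -12)
N(E, W) = 2*E
√((17002 + N(t(12, H), 110)) + 45315) = √((17002 + 2*(-12)) + 45315) = √((17002 - 24) + 45315) = √(16978 + 45315) = √62293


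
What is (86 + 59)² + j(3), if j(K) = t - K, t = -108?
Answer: 20914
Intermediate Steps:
j(K) = -108 - K
(86 + 59)² + j(3) = (86 + 59)² + (-108 - 1*3) = 145² + (-108 - 3) = 21025 - 111 = 20914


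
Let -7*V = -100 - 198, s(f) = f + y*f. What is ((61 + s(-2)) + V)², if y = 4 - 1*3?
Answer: 485809/49 ≈ 9914.5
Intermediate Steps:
y = 1 (y = 4 - 3 = 1)
s(f) = 2*f (s(f) = f + 1*f = f + f = 2*f)
V = 298/7 (V = -(-100 - 198)/7 = -⅐*(-298) = 298/7 ≈ 42.571)
((61 + s(-2)) + V)² = ((61 + 2*(-2)) + 298/7)² = ((61 - 4) + 298/7)² = (57 + 298/7)² = (697/7)² = 485809/49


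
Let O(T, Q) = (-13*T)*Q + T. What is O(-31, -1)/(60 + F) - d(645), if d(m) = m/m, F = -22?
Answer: -236/19 ≈ -12.421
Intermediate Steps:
O(T, Q) = T - 13*Q*T (O(T, Q) = -13*Q*T + T = T - 13*Q*T)
d(m) = 1
O(-31, -1)/(60 + F) - d(645) = (-31*(1 - 13*(-1)))/(60 - 22) - 1*1 = -31*(1 + 13)/38 - 1 = -31*14*(1/38) - 1 = -434*1/38 - 1 = -217/19 - 1 = -236/19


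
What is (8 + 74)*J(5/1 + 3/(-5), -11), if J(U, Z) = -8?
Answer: -656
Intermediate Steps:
(8 + 74)*J(5/1 + 3/(-5), -11) = (8 + 74)*(-8) = 82*(-8) = -656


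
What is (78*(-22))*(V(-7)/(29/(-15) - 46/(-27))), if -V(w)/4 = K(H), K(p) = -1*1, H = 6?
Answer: 926640/31 ≈ 29892.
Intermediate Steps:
K(p) = -1
V(w) = 4 (V(w) = -4*(-1) = 4)
(78*(-22))*(V(-7)/(29/(-15) - 46/(-27))) = (78*(-22))*(4/(29/(-15) - 46/(-27))) = -6864/(29*(-1/15) - 46*(-1/27)) = -6864/(-29/15 + 46/27) = -6864/(-31/135) = -6864*(-135)/31 = -1716*(-540/31) = 926640/31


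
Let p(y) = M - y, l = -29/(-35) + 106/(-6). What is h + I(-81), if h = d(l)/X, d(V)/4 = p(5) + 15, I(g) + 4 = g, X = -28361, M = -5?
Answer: -2410705/28361 ≈ -85.001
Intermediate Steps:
l = -1768/105 (l = -29*(-1/35) + 106*(-⅙) = 29/35 - 53/3 = -1768/105 ≈ -16.838)
I(g) = -4 + g
p(y) = -5 - y
d(V) = 20 (d(V) = 4*((-5 - 1*5) + 15) = 4*((-5 - 5) + 15) = 4*(-10 + 15) = 4*5 = 20)
h = -20/28361 (h = 20/(-28361) = 20*(-1/28361) = -20/28361 ≈ -0.00070519)
h + I(-81) = -20/28361 + (-4 - 81) = -20/28361 - 85 = -2410705/28361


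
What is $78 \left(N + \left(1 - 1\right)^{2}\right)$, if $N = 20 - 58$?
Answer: $-2964$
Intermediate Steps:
$N = -38$
$78 \left(N + \left(1 - 1\right)^{2}\right) = 78 \left(-38 + \left(1 - 1\right)^{2}\right) = 78 \left(-38 + 0^{2}\right) = 78 \left(-38 + 0\right) = 78 \left(-38\right) = -2964$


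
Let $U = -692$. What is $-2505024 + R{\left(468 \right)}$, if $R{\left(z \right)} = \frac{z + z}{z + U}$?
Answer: $- \frac{70140789}{28} \approx -2.505 \cdot 10^{6}$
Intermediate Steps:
$R{\left(z \right)} = \frac{2 z}{-692 + z}$ ($R{\left(z \right)} = \frac{z + z}{z - 692} = \frac{2 z}{-692 + z}$)
$-2505024 + R{\left(468 \right)} = -2505024 + 2 \cdot 468 \frac{1}{-692 + 468} = -2505024 + 2 \cdot 468 \frac{1}{-224} = -2505024 + 2 \cdot 468 \left(- \frac{1}{224}\right) = -2505024 - \frac{117}{28} = - \frac{70140789}{28}$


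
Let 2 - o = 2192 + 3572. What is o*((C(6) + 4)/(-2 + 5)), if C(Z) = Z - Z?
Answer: -23048/3 ≈ -7682.7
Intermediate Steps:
C(Z) = 0
o = -5762 (o = 2 - (2192 + 3572) = 2 - 1*5764 = 2 - 5764 = -5762)
o*((C(6) + 4)/(-2 + 5)) = -5762*(0 + 4)/(-2 + 5) = -23048/3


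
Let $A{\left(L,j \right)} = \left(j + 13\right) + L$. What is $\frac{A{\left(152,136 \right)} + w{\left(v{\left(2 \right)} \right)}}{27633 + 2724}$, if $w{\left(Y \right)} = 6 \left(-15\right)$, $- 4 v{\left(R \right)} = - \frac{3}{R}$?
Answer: $\frac{211}{30357} \approx 0.0069506$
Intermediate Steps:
$v{\left(R \right)} = \frac{3}{4 R}$ ($v{\left(R \right)} = - \frac{\left(-3\right) \frac{1}{R}}{4} = \frac{3}{4 R}$)
$A{\left(L,j \right)} = 13 + L + j$ ($A{\left(L,j \right)} = \left(13 + j\right) + L = 13 + L + j$)
$w{\left(Y \right)} = -90$
$\frac{A{\left(152,136 \right)} + w{\left(v{\left(2 \right)} \right)}}{27633 + 2724} = \frac{\left(13 + 152 + 136\right) - 90}{27633 + 2724} = \frac{301 - 90}{30357} = 211 \cdot \frac{1}{30357} = \frac{211}{30357}$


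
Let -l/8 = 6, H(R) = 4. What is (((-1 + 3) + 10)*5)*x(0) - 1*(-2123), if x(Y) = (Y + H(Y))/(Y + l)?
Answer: 2118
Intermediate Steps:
l = -48 (l = -8*6 = -48)
x(Y) = (4 + Y)/(-48 + Y) (x(Y) = (Y + 4)/(Y - 48) = (4 + Y)/(-48 + Y))
(((-1 + 3) + 10)*5)*x(0) - 1*(-2123) = (((-1 + 3) + 10)*5)*((4 + 0)/(-48 + 0)) - 1*(-2123) = ((2 + 10)*5)*(4/(-48)) + 2123 = (12*5)*(-1/48*4) + 2123 = 60*(-1/12) + 2123 = -5 + 2123 = 2118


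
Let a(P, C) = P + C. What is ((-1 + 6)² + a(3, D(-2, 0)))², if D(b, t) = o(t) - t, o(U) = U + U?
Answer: 784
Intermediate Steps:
o(U) = 2*U
D(b, t) = t (D(b, t) = 2*t - t = t)
a(P, C) = C + P
((-1 + 6)² + a(3, D(-2, 0)))² = ((-1 + 6)² + (0 + 3))² = (5² + 3)² = (25 + 3)² = 28² = 784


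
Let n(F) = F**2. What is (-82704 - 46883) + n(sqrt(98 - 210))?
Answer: -129699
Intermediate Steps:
(-82704 - 46883) + n(sqrt(98 - 210)) = (-82704 - 46883) + (sqrt(98 - 210))**2 = -129587 + (sqrt(-112))**2 = -129587 + (4*I*sqrt(7))**2 = -129587 - 112 = -129699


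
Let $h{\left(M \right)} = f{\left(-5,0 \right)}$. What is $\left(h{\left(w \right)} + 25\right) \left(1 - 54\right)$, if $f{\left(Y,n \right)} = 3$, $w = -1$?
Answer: $-1484$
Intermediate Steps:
$h{\left(M \right)} = 3$
$\left(h{\left(w \right)} + 25\right) \left(1 - 54\right) = \left(3 + 25\right) \left(1 - 54\right) = 28 \left(1 - 54\right) = 28 \left(-53\right) = -1484$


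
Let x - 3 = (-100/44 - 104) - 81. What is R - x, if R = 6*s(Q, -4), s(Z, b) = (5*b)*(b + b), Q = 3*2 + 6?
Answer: 12587/11 ≈ 1144.3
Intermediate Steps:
Q = 12 (Q = 6 + 6 = 12)
s(Z, b) = 10*b² (s(Z, b) = (5*b)*(2*b) = 10*b²)
x = -2027/11 (x = 3 + ((-100/44 - 104) - 81) = 3 + ((-100*1/44 - 104) - 81) = 3 + ((-25/11 - 104) - 81) = 3 + (-1169/11 - 81) = 3 - 2060/11 = -2027/11 ≈ -184.27)
R = 960 (R = 6*(10*(-4)²) = 6*(10*16) = 6*160 = 960)
R - x = 960 - 1*(-2027/11) = 960 + 2027/11 = 12587/11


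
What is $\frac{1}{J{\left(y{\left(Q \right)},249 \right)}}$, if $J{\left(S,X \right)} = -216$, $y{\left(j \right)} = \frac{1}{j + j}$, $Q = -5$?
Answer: $- \frac{1}{216} \approx -0.0046296$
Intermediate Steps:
$y{\left(j \right)} = \frac{1}{2 j}$
$\frac{1}{J{\left(y{\left(Q \right)},249 \right)}} = \frac{1}{-216} = - \frac{1}{216}$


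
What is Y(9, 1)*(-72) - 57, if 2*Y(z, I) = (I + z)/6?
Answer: -117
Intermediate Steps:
Y(z, I) = I/12 + z/12 (Y(z, I) = ((I + z)/6)/2 = (I/6 + z/6)/2 = I/12 + z/12)
Y(9, 1)*(-72) - 57 = ((1/12)*1 + (1/12)*9)*(-72) - 57 = (1/12 + ¾)*(-72) - 57 = (⅚)*(-72) - 57 = -60 - 57 = -117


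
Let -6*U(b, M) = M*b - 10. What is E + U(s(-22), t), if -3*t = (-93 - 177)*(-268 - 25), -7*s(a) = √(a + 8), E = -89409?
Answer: -268222/3 - 4395*I*√14/7 ≈ -89407.0 - 2349.2*I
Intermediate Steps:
s(a) = -√(8 + a)/7 (s(a) = -√(a + 8)/7 = -√(8 + a)/7)
t = -26370 (t = -(-93 - 177)*(-268 - 25)/3 = -(-90)*(-293) = -⅓*79110 = -26370)
U(b, M) = 5/3 - M*b/6 (U(b, M) = -(M*b - 10)/6 = -(-10 + M*b)/6 = 5/3 - M*b/6)
E + U(s(-22), t) = -89409 + (5/3 - ⅙*(-26370)*(-√(8 - 22)/7)) = -89409 + (5/3 - ⅙*(-26370)*(-I*√14/7)) = -89409 + (5/3 - 4395*I*√14/7) = -268222/3 - 4395*I*√14/7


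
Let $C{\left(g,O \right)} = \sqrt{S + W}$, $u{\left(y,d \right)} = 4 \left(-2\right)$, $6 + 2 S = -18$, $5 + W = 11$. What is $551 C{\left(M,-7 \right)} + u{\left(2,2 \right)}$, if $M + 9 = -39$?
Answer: $-8 + 551 i \sqrt{6} \approx -8.0 + 1349.7 i$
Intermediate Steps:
$W = 6$ ($W = -5 + 11 = 6$)
$S = -12$ ($S = -3 + \frac{1}{2} \left(-18\right) = -3 - 9 = -12$)
$M = -48$ ($M = -9 - 39 = -48$)
$u{\left(y,d \right)} = -8$
$C{\left(g,O \right)} = i \sqrt{6}$ ($C{\left(g,O \right)} = \sqrt{-12 + 6} = \sqrt{-6} = i \sqrt{6}$)
$551 C{\left(M,-7 \right)} + u{\left(2,2 \right)} = 551 i \sqrt{6} - 8 = -8 + 551 i \sqrt{6}$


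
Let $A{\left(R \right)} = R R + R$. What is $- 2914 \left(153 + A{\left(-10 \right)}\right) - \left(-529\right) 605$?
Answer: $-388057$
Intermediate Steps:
$A{\left(R \right)} = R + R^{2}$ ($A{\left(R \right)} = R^{2} + R = R + R^{2}$)
$- 2914 \left(153 + A{\left(-10 \right)}\right) - \left(-529\right) 605 = - 2914 \left(153 - 10 \left(1 - 10\right)\right) - \left(-529\right) 605 = - 2914 \left(153 - -90\right) - -320045 = - 2914 \left(153 + 90\right) + 320045 = \left(-2914\right) 243 + 320045 = -708102 + 320045 = -388057$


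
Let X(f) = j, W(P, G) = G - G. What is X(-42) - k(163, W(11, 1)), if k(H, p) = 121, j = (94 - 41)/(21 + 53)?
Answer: -8901/74 ≈ -120.28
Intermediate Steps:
j = 53/74 ≈ 0.71622
W(P, G) = 0
X(f) = 53/74
X(-42) - k(163, W(11, 1)) = 53/74 - 1*121 = 53/74 - 121 = -8901/74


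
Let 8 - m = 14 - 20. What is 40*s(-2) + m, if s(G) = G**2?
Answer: 174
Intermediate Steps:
m = 14 (m = 8 - (14 - 20) = 8 - 1*(-6) = 8 + 6 = 14)
40*s(-2) + m = 40*(-2)**2 + 14 = 40*4 + 14 = 160 + 14 = 174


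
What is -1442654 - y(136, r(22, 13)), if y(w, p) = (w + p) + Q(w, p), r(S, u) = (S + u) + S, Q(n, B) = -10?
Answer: -1442837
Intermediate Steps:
r(S, u) = u + 2*S
y(w, p) = -10 + p + w (y(w, p) = (w + p) - 10 = (p + w) - 10 = -10 + p + w)
-1442654 - y(136, r(22, 13)) = -1442654 - (-10 + (13 + 2*22) + 136) = -1442654 - (-10 + (13 + 44) + 136) = -1442654 - (-10 + 57 + 136) = -1442654 - 1*183 = -1442654 - 183 = -1442837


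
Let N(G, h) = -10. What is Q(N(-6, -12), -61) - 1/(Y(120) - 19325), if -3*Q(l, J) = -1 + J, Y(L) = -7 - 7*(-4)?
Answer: 1196851/57912 ≈ 20.667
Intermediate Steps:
Y(L) = 21 (Y(L) = -7 + 28 = 21)
Q(l, J) = 1/3 - J/3 (Q(l, J) = -(-1 + J)/3 = 1/3 - J/3)
Q(N(-6, -12), -61) - 1/(Y(120) - 19325) = (1/3 - 1/3*(-61)) - 1/(21 - 19325) = (1/3 + 61/3) - 1/(-19304) = 62/3 - 1*(-1/19304) = 62/3 + 1/19304 = 1196851/57912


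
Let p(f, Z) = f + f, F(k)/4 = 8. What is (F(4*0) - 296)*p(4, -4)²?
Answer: -16896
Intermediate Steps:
F(k) = 32 (F(k) = 4*8 = 32)
p(f, Z) = 2*f
(F(4*0) - 296)*p(4, -4)² = (32 - 296)*(2*4)² = -264*8² = -264*64 = -16896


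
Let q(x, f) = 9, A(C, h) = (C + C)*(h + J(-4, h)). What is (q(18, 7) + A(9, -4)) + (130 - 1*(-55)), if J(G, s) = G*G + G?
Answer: 338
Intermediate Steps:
J(G, s) = G + G² (J(G, s) = G² + G = G + G²)
A(C, h) = 2*C*(12 + h) (A(C, h) = (C + C)*(h - 4*(1 - 4)) = (2*C)*(h - 4*(-3)) = (2*C)*(h + 12) = (2*C)*(12 + h) = 2*C*(12 + h))
(q(18, 7) + A(9, -4)) + (130 - 1*(-55)) = (9 + 2*9*(12 - 4)) + (130 - 1*(-55)) = (9 + 2*9*8) + (130 + 55) = (9 + 144) + 185 = 153 + 185 = 338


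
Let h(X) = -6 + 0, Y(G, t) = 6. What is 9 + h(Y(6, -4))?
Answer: 3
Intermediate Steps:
h(X) = -6
9 + h(Y(6, -4)) = 9 - 6 = 3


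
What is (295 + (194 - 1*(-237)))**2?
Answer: 527076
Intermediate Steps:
(295 + (194 - 1*(-237)))**2 = (295 + (194 + 237))**2 = (295 + 431)**2 = 726**2 = 527076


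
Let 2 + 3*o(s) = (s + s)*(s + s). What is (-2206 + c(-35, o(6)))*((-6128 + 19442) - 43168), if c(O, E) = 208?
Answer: 59648292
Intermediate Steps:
o(s) = -⅔ + 4*s²/3 (o(s) = -⅔ + ((s + s)*(s + s))/3 = -⅔ + ((2*s)*(2*s))/3 = -⅔ + (4*s²)/3 = -⅔ + 4*s²/3)
(-2206 + c(-35, o(6)))*((-6128 + 19442) - 43168) = (-2206 + 208)*((-6128 + 19442) - 43168) = -1998*(13314 - 43168) = -1998*(-29854) = 59648292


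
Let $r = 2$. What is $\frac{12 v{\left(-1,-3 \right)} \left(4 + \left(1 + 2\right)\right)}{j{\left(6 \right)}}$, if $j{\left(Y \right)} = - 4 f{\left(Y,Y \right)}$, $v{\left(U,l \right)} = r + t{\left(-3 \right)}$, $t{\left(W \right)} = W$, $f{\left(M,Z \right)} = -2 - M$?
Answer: $- \frac{21}{8} \approx -2.625$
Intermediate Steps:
$v{\left(U,l \right)} = -1$ ($v{\left(U,l \right)} = 2 - 3 = -1$)
$j{\left(Y \right)} = 8 + 4 Y$ ($j{\left(Y \right)} = - 4 \left(-2 - Y\right) = 8 + 4 Y$)
$\frac{12 v{\left(-1,-3 \right)} \left(4 + \left(1 + 2\right)\right)}{j{\left(6 \right)}} = \frac{12 \left(- (4 + \left(1 + 2\right))\right)}{8 + 4 \cdot 6} = \frac{12 \left(- (4 + 3)\right)}{8 + 24} = \frac{12 \left(\left(-1\right) 7\right)}{32} = 12 \left(-7\right) \frac{1}{32} = \left(-84\right) \frac{1}{32} = - \frac{21}{8}$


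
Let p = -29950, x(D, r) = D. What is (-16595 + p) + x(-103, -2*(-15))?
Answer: -46648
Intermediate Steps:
(-16595 + p) + x(-103, -2*(-15)) = (-16595 - 29950) - 103 = -46545 - 103 = -46648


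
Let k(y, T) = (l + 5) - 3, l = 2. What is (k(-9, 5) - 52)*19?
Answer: -912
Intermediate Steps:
k(y, T) = 4 (k(y, T) = (2 + 5) - 3 = 7 - 3 = 4)
(k(-9, 5) - 52)*19 = (4 - 52)*19 = -48*19 = -912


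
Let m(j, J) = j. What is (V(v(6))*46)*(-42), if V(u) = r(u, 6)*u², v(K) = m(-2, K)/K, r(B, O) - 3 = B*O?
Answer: -644/3 ≈ -214.67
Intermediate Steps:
r(B, O) = 3 + B*O
v(K) = -2/K
V(u) = u²*(3 + 6*u) (V(u) = (3 + u*6)*u² = (3 + 6*u)*u² = u²*(3 + 6*u))
(V(v(6))*46)*(-42) = (((-2/6)²*(3 + 6*(-2/6)))*46)*(-42) = (((-2*⅙)²*(3 + 6*(-2*⅙)))*46)*(-42) = (((-⅓)²*(3 + 6*(-⅓)))*46)*(-42) = (((3 - 2)/9)*46)*(-42) = (((⅑)*1)*46)*(-42) = ((⅑)*46)*(-42) = (46/9)*(-42) = -644/3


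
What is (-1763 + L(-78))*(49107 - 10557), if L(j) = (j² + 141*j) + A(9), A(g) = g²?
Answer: -254275800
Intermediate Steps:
L(j) = 81 + j² + 141*j (L(j) = (j² + 141*j) + 9² = (j² + 141*j) + 81 = 81 + j² + 141*j)
(-1763 + L(-78))*(49107 - 10557) = (-1763 + (81 + (-78)² + 141*(-78)))*(49107 - 10557) = (-1763 + (81 + 6084 - 10998))*38550 = (-1763 - 4833)*38550 = -6596*38550 = -254275800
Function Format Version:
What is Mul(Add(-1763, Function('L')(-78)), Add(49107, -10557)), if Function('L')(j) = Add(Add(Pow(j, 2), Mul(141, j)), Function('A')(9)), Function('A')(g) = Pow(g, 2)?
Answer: -254275800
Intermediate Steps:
Function('L')(j) = Add(81, Pow(j, 2), Mul(141, j)) (Function('L')(j) = Add(Add(Pow(j, 2), Mul(141, j)), Pow(9, 2)) = Add(Add(Pow(j, 2), Mul(141, j)), 81) = Add(81, Pow(j, 2), Mul(141, j)))
Mul(Add(-1763, Function('L')(-78)), Add(49107, -10557)) = Mul(Add(-1763, Add(81, Pow(-78, 2), Mul(141, -78))), Add(49107, -10557)) = Mul(Add(-1763, Add(81, 6084, -10998)), 38550) = Mul(Add(-1763, -4833), 38550) = Mul(-6596, 38550) = -254275800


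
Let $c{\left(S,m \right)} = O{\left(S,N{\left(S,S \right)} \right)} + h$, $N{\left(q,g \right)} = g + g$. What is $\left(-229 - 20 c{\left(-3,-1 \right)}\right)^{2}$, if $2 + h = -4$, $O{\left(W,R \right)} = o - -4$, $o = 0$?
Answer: $35721$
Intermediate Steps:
$N{\left(q,g \right)} = 2 g$
$O{\left(W,R \right)} = 4$ ($O{\left(W,R \right)} = 0 - -4 = 0 + 4 = 4$)
$h = -6$ ($h = -2 - 4 = -6$)
$c{\left(S,m \right)} = -2$ ($c{\left(S,m \right)} = 4 - 6 = -2$)
$\left(-229 - 20 c{\left(-3,-1 \right)}\right)^{2} = \left(-229 - -40\right)^{2} = \left(-229 + 40\right)^{2} = \left(-189\right)^{2} = 35721$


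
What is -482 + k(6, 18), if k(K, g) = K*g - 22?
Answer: -396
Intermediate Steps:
k(K, g) = -22 + K*g
-482 + k(6, 18) = -482 + (-22 + 6*18) = -482 + (-22 + 108) = -482 + 86 = -396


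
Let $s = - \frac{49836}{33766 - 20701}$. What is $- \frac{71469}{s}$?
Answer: $\frac{311247495}{16612} \approx 18736.0$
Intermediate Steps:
$s = - \frac{16612}{4355}$ ($s = - \frac{49836}{33766 - 20701} = - \frac{49836}{13065} = \left(-49836\right) \frac{1}{13065} = - \frac{16612}{4355} \approx -3.8145$)
$- \frac{71469}{s} = - \frac{71469}{- \frac{16612}{4355}} = \left(-71469\right) \left(- \frac{4355}{16612}\right) = \frac{311247495}{16612}$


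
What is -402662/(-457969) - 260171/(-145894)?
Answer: 177896222527/66814929286 ≈ 2.6625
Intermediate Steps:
-402662/(-457969) - 260171/(-145894) = -402662*(-1/457969) - 260171*(-1/145894) = 402662/457969 + 260171/145894 = 177896222527/66814929286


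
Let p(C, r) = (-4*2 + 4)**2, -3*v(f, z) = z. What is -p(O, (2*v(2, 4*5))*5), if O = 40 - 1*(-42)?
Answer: -16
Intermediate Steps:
O = 82 (O = 40 + 42 = 82)
v(f, z) = -z/3
p(C, r) = 16 (p(C, r) = (-8 + 4)**2 = (-4)**2 = 16)
-p(O, (2*v(2, 4*5))*5) = -1*16 = -16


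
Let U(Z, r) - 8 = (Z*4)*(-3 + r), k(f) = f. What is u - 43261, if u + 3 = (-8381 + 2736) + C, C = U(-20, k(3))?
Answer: -48901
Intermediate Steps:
U(Z, r) = 8 + 4*Z*(-3 + r) (U(Z, r) = 8 + (Z*4)*(-3 + r) = 8 + (4*Z)*(-3 + r) = 8 + 4*Z*(-3 + r))
C = 8 (C = 8 - 12*(-20) + 4*(-20)*3 = 8 + 240 - 240 = 8)
u = -5640 (u = -3 + ((-8381 + 2736) + 8) = -3 + (-5645 + 8) = -3 - 5637 = -5640)
u - 43261 = -5640 - 43261 = -48901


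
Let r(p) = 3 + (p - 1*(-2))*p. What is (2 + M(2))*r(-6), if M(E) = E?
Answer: 108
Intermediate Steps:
r(p) = 3 + p*(2 + p) (r(p) = 3 + (p + 2)*p = 3 + (2 + p)*p = 3 + p*(2 + p))
(2 + M(2))*r(-6) = (2 + 2)*(3 + (-6)² + 2*(-6)) = 4*(3 + 36 - 12) = 4*27 = 108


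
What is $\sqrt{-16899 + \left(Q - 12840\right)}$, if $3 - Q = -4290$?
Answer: $i \sqrt{25446} \approx 159.52 i$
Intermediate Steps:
$Q = 4293$ ($Q = 3 - -4290 = 3 + 4290 = 4293$)
$\sqrt{-16899 + \left(Q - 12840\right)} = \sqrt{-16899 + \left(4293 - 12840\right)} = \sqrt{-16899 - 8547} = \sqrt{-25446} = i \sqrt{25446}$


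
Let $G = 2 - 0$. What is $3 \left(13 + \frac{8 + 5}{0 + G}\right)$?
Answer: $\frac{117}{2} \approx 58.5$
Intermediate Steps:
$G = 2$ ($G = 2 + 0 = 2$)
$3 \left(13 + \frac{8 + 5}{0 + G}\right) = 3 \left(13 + \frac{8 + 5}{0 + 2}\right) = 3 \left(13 + \frac{13}{2}\right) = 3 \cdot \frac{39}{2} = \frac{117}{2}$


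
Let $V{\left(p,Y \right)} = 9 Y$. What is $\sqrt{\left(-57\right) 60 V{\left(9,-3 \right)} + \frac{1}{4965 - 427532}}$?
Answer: $\frac{\sqrt{16488495368191693}}{422567} \approx 303.88$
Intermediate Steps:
$\sqrt{\left(-57\right) 60 V{\left(9,-3 \right)} + \frac{1}{4965 - 427532}} = \sqrt{\left(-57\right) 60 \cdot 9 \left(-3\right) + \frac{1}{4965 - 427532}} = \sqrt{\left(-3420\right) \left(-27\right) + \frac{1}{-422567}} = \sqrt{92340 - \frac{1}{422567}} = \sqrt{\frac{39019836779}{422567}} = \frac{\sqrt{16488495368191693}}{422567}$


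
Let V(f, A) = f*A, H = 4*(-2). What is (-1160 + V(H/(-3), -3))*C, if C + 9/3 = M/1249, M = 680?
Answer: 3582256/1249 ≈ 2868.1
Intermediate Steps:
H = -8
C = -3067/1249 (C = -3 + 680/1249 = -3067/1249 ≈ -2.4556)
V(f, A) = A*f
(-1160 + V(H/(-3), -3))*C = (-1160 - (-24)/(-3))*(-3067/1249) = (-1160 - (-24)*(-1)/3)*(-3067/1249) = (-1160 - 3*8/3)*(-3067/1249) = (-1160 - 8)*(-3067/1249) = -1168*(-3067/1249) = 3582256/1249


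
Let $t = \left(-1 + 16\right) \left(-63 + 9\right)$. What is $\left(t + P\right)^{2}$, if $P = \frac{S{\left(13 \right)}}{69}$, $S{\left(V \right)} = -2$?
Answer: $\frac{3123915664}{4761} \approx 6.5615 \cdot 10^{5}$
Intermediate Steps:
$t = -810$ ($t = 15 \left(-54\right) = -810$)
$P = - \frac{2}{69} \approx -0.028986$
$\left(t + P\right)^{2} = \left(-810 - \frac{2}{69}\right)^{2} = \left(- \frac{55892}{69}\right)^{2} = \frac{3123915664}{4761}$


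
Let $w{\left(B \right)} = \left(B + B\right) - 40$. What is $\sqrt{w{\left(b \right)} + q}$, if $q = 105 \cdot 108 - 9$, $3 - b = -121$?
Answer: $\sqrt{11539} \approx 107.42$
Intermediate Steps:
$b = 124$ ($b = 3 - -121 = 3 + 121 = 124$)
$w{\left(B \right)} = -40 + 2 B$ ($w{\left(B \right)} = 2 B - 40 = -40 + 2 B$)
$q = 11331$ ($q = 11340 - 9 = 11331$)
$\sqrt{w{\left(b \right)} + q} = \sqrt{\left(-40 + 2 \cdot 124\right) + 11331} = \sqrt{\left(-40 + 248\right) + 11331} = \sqrt{208 + 11331} = \sqrt{11539}$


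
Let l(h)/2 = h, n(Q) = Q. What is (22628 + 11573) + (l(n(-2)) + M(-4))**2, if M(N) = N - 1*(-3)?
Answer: 34226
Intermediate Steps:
M(N) = 3 + N (M(N) = N + 3 = 3 + N)
l(h) = 2*h
(22628 + 11573) + (l(n(-2)) + M(-4))**2 = (22628 + 11573) + (2*(-2) + (3 - 4))**2 = 34201 + (-4 - 1)**2 = 34201 + (-5)**2 = 34201 + 25 = 34226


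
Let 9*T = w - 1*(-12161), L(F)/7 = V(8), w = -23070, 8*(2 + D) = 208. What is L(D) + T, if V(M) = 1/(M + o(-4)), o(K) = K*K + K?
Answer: -218117/180 ≈ -1211.8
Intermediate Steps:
D = 24 (D = -2 + (1/8)*208 = -2 + 26 = 24)
o(K) = K + K**2 (o(K) = K**2 + K = K + K**2)
V(M) = 1/(12 + M) (V(M) = 1/(M - 4*(1 - 4)) = 1/(M - 4*(-3)) = 1/(M + 12) = 1/(12 + M))
L(F) = 7/20 (L(F) = 7/(12 + 8) = 7/20)
T = -10909/9 (T = (-23070 - 1*(-12161))/9 = (-23070 + 12161)/9 = (1/9)*(-10909) = -10909/9 ≈ -1212.1)
L(D) + T = 7/20 - 10909/9 = -218117/180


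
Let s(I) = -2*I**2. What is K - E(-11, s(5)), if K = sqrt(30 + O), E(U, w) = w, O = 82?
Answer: 50 + 4*sqrt(7) ≈ 60.583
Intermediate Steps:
K = 4*sqrt(7) (K = sqrt(30 + 82) = sqrt(112) = 4*sqrt(7) ≈ 10.583)
K - E(-11, s(5)) = 4*sqrt(7) - (-2)*5**2 = 4*sqrt(7) - (-2)*25 = 4*sqrt(7) - 1*(-50) = 4*sqrt(7) + 50 = 50 + 4*sqrt(7)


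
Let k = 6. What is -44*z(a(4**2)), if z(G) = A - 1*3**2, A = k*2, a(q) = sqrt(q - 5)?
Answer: -132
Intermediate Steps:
a(q) = sqrt(-5 + q)
A = 12 (A = 6*2 = 12)
z(G) = 3 (z(G) = 12 - 1*3**2 = 12 - 1*9 = 12 - 9 = 3)
-44*z(a(4**2)) = -44*3 = -132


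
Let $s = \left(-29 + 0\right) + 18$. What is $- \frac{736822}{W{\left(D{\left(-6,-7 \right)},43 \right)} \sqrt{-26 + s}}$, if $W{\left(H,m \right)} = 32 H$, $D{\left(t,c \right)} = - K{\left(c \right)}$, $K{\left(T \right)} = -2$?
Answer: $\frac{368411 i \sqrt{37}}{1184} \approx 1892.7 i$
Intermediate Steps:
$D{\left(t,c \right)} = 2$ ($D{\left(t,c \right)} = \left(-1\right) \left(-2\right) = 2$)
$s = -11$ ($s = -29 + 18 = -11$)
$- \frac{736822}{W{\left(D{\left(-6,-7 \right)},43 \right)} \sqrt{-26 + s}} = - \frac{736822}{32 \cdot 2 \sqrt{-26 - 11}} = - \frac{736822}{64 \sqrt{-37}} = - \frac{736822}{64 i \sqrt{37}} = - 736822 \left(- \frac{i \sqrt{37}}{2368}\right) = \frac{368411 i \sqrt{37}}{1184}$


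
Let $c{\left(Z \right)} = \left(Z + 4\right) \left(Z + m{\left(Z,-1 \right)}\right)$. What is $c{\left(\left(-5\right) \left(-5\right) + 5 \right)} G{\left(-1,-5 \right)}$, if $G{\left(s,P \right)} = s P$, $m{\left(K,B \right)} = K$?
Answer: $10200$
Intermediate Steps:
$G{\left(s,P \right)} = P s$
$c{\left(Z \right)} = 2 Z \left(4 + Z\right)$ ($c{\left(Z \right)} = \left(Z + 4\right) \left(Z + Z\right) = \left(4 + Z\right) 2 Z = 2 Z \left(4 + Z\right)$)
$c{\left(\left(-5\right) \left(-5\right) + 5 \right)} G{\left(-1,-5 \right)} = 2 \left(\left(-5\right) \left(-5\right) + 5\right) \left(4 + \left(\left(-5\right) \left(-5\right) + 5\right)\right) \left(\left(-5\right) \left(-1\right)\right) = 2 \left(25 + 5\right) \left(4 + \left(25 + 5\right)\right) 5 = 2 \cdot 30 \left(4 + 30\right) 5 = 2 \cdot 30 \cdot 34 \cdot 5 = 2040 \cdot 5 = 10200$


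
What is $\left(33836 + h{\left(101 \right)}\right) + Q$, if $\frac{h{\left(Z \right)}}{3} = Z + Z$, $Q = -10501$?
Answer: $23941$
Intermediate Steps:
$h{\left(Z \right)} = 6 Z$ ($h{\left(Z \right)} = 3 \left(Z + Z\right) = 3 \cdot 2 Z = 6 Z$)
$\left(33836 + h{\left(101 \right)}\right) + Q = \left(33836 + 6 \cdot 101\right) - 10501 = \left(33836 + 606\right) - 10501 = 34442 - 10501 = 23941$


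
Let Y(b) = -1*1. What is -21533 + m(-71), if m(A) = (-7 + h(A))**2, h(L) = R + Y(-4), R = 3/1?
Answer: -21508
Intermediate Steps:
Y(b) = -1
R = 3 (R = 3*1 = 3)
h(L) = 2 (h(L) = 3 - 1 = 2)
m(A) = 25 (m(A) = (-7 + 2)**2 = (-5)**2 = 25)
-21533 + m(-71) = -21533 + 25 = -21508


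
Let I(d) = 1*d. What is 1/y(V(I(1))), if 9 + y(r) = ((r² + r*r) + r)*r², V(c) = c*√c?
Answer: -⅙ ≈ -0.16667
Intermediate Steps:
I(d) = d
V(c) = c^(3/2)
y(r) = -9 + r²*(r + 2*r²) (y(r) = -9 + ((r² + r*r) + r)*r² = -9 + ((r² + r²) + r)*r² = -9 + (2*r² + r)*r² = -9 + (r + 2*r²)*r² = -9 + r²*(r + 2*r²))
1/y(V(I(1))) = 1/(-9 + (1^(3/2))³ + 2*(1^(3/2))⁴) = 1/(-9 + 1³ + 2*1⁴) = 1/(-9 + 1 + 2*1) = 1/(-9 + 1 + 2) = 1/(-6) = -⅙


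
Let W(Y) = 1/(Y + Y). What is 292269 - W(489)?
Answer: 285839081/978 ≈ 2.9227e+5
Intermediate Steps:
W(Y) = 1/(2*Y)
292269 - W(489) = 292269 - 1/(2*489) = 292269 - 1*1/978 = 292269 - 1/978 = 285839081/978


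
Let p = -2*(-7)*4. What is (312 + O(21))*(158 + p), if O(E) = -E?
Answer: 62274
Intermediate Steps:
p = 56 (p = 14*4 = 56)
(312 + O(21))*(158 + p) = (312 - 1*21)*(158 + 56) = (312 - 21)*214 = 291*214 = 62274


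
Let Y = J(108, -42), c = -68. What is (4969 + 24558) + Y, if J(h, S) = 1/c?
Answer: 2007835/68 ≈ 29527.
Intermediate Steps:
J(h, S) = -1/68 (J(h, S) = 1/(-68) = -1/68)
Y = -1/68 ≈ -0.014706
(4969 + 24558) + Y = (4969 + 24558) - 1/68 = 29527 - 1/68 = 2007835/68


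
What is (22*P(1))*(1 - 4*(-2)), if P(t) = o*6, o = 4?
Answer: 4752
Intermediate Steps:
P(t) = 24 (P(t) = 4*6 = 24)
(22*P(1))*(1 - 4*(-2)) = (22*24)*(1 - 4*(-2)) = 528*(1 + 8) = 528*9 = 4752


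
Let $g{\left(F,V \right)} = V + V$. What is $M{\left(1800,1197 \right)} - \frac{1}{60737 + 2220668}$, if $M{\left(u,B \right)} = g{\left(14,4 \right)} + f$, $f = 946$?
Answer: $\frac{2176460369}{2281405} \approx 954.0$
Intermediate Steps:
$g{\left(F,V \right)} = 2 V$
$M{\left(u,B \right)} = 954$ ($M{\left(u,B \right)} = 2 \cdot 4 + 946 = 8 + 946 = 954$)
$M{\left(1800,1197 \right)} - \frac{1}{60737 + 2220668} = 954 - \frac{1}{60737 + 2220668} = 954 - \frac{1}{2281405} = \frac{2176460369}{2281405}$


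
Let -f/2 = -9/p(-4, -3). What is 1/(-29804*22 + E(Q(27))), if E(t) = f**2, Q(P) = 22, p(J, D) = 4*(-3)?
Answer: -4/2622743 ≈ -1.5251e-6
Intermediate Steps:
p(J, D) = -12
f = -3/2 (f = -(-18)/(-12) = -(-18)*(-1)/12 = -2*3/4 = -3/2 ≈ -1.5000)
E(t) = 9/4 (E(t) = (-3/2)**2 = 9/4)
1/(-29804*22 + E(Q(27))) = 1/(-29804*22 + 9/4) = 1/(-655688 + 9/4) = 1/(-2622743/4) = -4/2622743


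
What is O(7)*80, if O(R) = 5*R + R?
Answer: 3360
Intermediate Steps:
O(R) = 6*R
O(7)*80 = (6*7)*80 = 42*80 = 3360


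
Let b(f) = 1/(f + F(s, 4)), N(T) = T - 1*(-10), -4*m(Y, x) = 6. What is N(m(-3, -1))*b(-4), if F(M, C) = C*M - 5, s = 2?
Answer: -17/2 ≈ -8.5000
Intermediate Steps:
m(Y, x) = -3/2 (m(Y, x) = -1/4*6 = -3/2)
F(M, C) = -5 + C*M
N(T) = 10 + T (N(T) = T + 10 = 10 + T)
b(f) = 1/(3 + f) (b(f) = 1/(f + (-5 + 4*2)) = 1/(f + (-5 + 8)) = 1/(f + 3) = 1/(3 + f))
N(m(-3, -1))*b(-4) = (10 - 3/2)/(3 - 4) = (17/2)/(-1) = (17/2)*(-1) = -17/2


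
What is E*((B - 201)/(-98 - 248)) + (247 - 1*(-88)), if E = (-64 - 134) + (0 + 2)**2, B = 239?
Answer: 61641/173 ≈ 356.31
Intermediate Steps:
E = -194 (E = -198 + 2**2 = -198 + 4 = -194)
E*((B - 201)/(-98 - 248)) + (247 - 1*(-88)) = -194*(239 - 201)/(-98 - 248) + (247 - 1*(-88)) = -7372/(-346) + (247 + 88) = -7372*(-1)/346 + 335 = -194*(-19/173) + 335 = 3686/173 + 335 = 61641/173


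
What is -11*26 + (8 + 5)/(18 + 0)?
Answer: -5135/18 ≈ -285.28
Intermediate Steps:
-11*26 + (8 + 5)/(18 + 0) = -286 + 13/18 = -5135/18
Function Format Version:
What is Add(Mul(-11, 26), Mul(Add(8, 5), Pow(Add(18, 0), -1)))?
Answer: Rational(-5135, 18) ≈ -285.28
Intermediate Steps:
Add(Mul(-11, 26), Mul(Add(8, 5), Pow(Add(18, 0), -1))) = Add(-286, Mul(13, Pow(18, -1))) = Add(-286, Mul(13, Rational(1, 18))) = Add(-286, Rational(13, 18)) = Rational(-5135, 18)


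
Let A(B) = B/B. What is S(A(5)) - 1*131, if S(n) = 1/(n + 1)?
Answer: -261/2 ≈ -130.50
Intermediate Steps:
A(B) = 1
S(n) = 1/(1 + n)
S(A(5)) - 1*131 = 1/(1 + 1) - 1*131 = 1/2 - 131 = -261/2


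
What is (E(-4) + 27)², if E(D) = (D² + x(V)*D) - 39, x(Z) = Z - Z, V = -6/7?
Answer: 16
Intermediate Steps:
V = -6/7 (V = -6*⅐ = -6/7 ≈ -0.85714)
x(Z) = 0
E(D) = -39 + D² (E(D) = (D² + 0*D) - 39 = (D² + 0) - 39 = D² - 39 = -39 + D²)
(E(-4) + 27)² = ((-39 + (-4)²) + 27)² = ((-39 + 16) + 27)² = (-23 + 27)² = 4² = 16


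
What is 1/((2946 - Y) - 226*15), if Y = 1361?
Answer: -1/1805 ≈ -0.00055402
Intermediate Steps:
1/((2946 - Y) - 226*15) = 1/((2946 - 1*1361) - 226*15) = 1/((2946 - 1361) - 3390) = 1/(1585 - 3390) = 1/(-1805) = -1/1805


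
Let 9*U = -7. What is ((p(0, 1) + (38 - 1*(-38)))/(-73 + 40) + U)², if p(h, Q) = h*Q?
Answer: 93025/9801 ≈ 9.4914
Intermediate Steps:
U = -7/9 (U = (⅑)*(-7) = -7/9 ≈ -0.77778)
p(h, Q) = Q*h
((p(0, 1) + (38 - 1*(-38)))/(-73 + 40) + U)² = ((1*0 + (38 - 1*(-38)))/(-73 + 40) - 7/9)² = ((0 + (38 + 38))/(-33) - 7/9)² = ((0 + 76)*(-1/33) - 7/9)² = (76*(-1/33) - 7/9)² = (-76/33 - 7/9)² = (-305/99)² = 93025/9801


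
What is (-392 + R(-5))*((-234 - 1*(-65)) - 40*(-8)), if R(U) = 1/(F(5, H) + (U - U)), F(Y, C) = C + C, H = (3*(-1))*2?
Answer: -710455/12 ≈ -59205.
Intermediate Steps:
H = -6 (H = -3*2 = -6)
F(Y, C) = 2*C
R(U) = -1/12 (R(U) = 1/(2*(-6) + (U - U)) = 1/(-12 + 0) = 1/(-12) = -1/12)
(-392 + R(-5))*((-234 - 1*(-65)) - 40*(-8)) = (-392 - 1/12)*((-234 - 1*(-65)) - 40*(-8)) = -4705*((-234 + 65) + 320)/12 = -4705*(-169 + 320)/12 = -4705/12*151 = -710455/12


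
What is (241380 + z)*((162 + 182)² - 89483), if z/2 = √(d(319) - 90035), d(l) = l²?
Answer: 6964537140 + 57706*√11726 ≈ 6.9708e+9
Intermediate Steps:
z = 2*√11726 (z = 2*√(319² - 90035) = 2*√(101761 - 90035) = 2*√11726 ≈ 216.57)
(241380 + z)*((162 + 182)² - 89483) = (241380 + 2*√11726)*((162 + 182)² - 89483) = (241380 + 2*√11726)*(344² - 89483) = (241380 + 2*√11726)*(118336 - 89483) = (241380 + 2*√11726)*28853 = 6964537140 + 57706*√11726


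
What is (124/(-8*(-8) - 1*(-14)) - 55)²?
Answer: 4338889/1521 ≈ 2852.7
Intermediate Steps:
(124/(-8*(-8) - 1*(-14)) - 55)² = (124/(64 + 14) - 55)² = (124/78 - 55)² = (124*(1/78) - 55)² = (62/39 - 55)² = (-2083/39)² = 4338889/1521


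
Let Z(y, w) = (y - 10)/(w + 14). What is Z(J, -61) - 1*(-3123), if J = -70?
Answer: 146861/47 ≈ 3124.7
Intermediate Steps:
Z(y, w) = (-10 + y)/(14 + w)
Z(J, -61) - 1*(-3123) = (-10 - 70)/(14 - 61) - 1*(-3123) = -80/(-47) + 3123 = -1/47*(-80) + 3123 = 80/47 + 3123 = 146861/47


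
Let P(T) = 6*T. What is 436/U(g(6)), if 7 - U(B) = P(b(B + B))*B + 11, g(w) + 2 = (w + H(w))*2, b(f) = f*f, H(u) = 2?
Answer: -109/16465 ≈ -0.0066201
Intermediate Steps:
b(f) = f**2
g(w) = 2 + 2*w (g(w) = -2 + (w + 2)*2 = -2 + (2 + w)*2 = -2 + (4 + 2*w) = 2 + 2*w)
U(B) = -4 - 24*B**3 (U(B) = 7 - ((6*(B + B)**2)*B + 11) = 7 - ((6*(2*B)**2)*B + 11) = 7 - ((6*(4*B**2))*B + 11) = 7 - ((24*B**2)*B + 11) = 7 - (24*B**3 + 11) = 7 - (11 + 24*B**3) = 7 + (-11 - 24*B**3) = -4 - 24*B**3)
436/U(g(6)) = 436/(-4 - 24*(2 + 2*6)**3) = 436/(-4 - 24*(2 + 12)**3) = 436/(-4 - 24*14**3) = 436/(-4 - 24*2744) = 436/(-4 - 65856) = 436/(-65860) = 436*(-1/65860) = -109/16465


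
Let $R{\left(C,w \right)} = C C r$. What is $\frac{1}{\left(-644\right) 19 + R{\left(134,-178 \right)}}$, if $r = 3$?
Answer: $\frac{1}{41632} \approx 2.402 \cdot 10^{-5}$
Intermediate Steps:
$R{\left(C,w \right)} = 3 C^{2}$ ($R{\left(C,w \right)} = C C 3 = C^{2} \cdot 3 = 3 C^{2}$)
$\frac{1}{\left(-644\right) 19 + R{\left(134,-178 \right)}} = \frac{1}{\left(-644\right) 19 + 3 \cdot 134^{2}} = \frac{1}{-12236 + 3 \cdot 17956} = \frac{1}{-12236 + 53868} = \frac{1}{41632}$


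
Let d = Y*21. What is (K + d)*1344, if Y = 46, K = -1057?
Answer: -122304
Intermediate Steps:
d = 966 (d = 46*21 = 966)
(K + d)*1344 = (-1057 + 966)*1344 = -91*1344 = -122304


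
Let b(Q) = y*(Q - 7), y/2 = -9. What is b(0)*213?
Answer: 26838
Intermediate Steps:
y = -18 (y = 2*(-9) = -18)
b(Q) = 126 - 18*Q (b(Q) = -18*(Q - 7) = -18*(-7 + Q) = 126 - 18*Q)
b(0)*213 = (126 - 18*0)*213 = (126 + 0)*213 = 126*213 = 26838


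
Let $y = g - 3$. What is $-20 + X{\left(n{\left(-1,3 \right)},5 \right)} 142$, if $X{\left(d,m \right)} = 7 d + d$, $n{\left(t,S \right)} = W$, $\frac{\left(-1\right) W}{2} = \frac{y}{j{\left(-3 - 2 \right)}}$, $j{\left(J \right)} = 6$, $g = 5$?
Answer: $- \frac{2332}{3} \approx -777.33$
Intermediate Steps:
$y = 2$ ($y = 5 - 3 = 2$)
$W = - \frac{2}{3}$ ($W = - 2 \cdot \frac{2}{6} = - 2 \cdot 2 \cdot \frac{1}{6} = \left(-2\right) \frac{1}{3} = - \frac{2}{3} \approx -0.66667$)
$n{\left(t,S \right)} = - \frac{2}{3}$
$X{\left(d,m \right)} = 8 d$
$-20 + X{\left(n{\left(-1,3 \right)},5 \right)} 142 = -20 + 8 \left(- \frac{2}{3}\right) 142 = -20 - \frac{2272}{3} = - \frac{2332}{3}$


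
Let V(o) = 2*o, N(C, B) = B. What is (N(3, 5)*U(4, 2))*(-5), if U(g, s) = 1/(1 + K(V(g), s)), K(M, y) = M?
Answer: -25/9 ≈ -2.7778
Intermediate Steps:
U(g, s) = 1/(1 + 2*g)
(N(3, 5)*U(4, 2))*(-5) = (5/(1 + 2*4))*(-5) = (5/(1 + 8))*(-5) = (5/9)*(-5) = -25/9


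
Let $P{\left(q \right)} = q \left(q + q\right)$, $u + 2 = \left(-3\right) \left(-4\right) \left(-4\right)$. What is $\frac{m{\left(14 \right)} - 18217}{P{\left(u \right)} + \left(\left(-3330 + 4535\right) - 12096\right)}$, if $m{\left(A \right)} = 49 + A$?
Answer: $\frac{18154}{5891} \approx 3.0816$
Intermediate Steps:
$u = -50$ ($u = -2 + \left(-3\right) \left(-4\right) \left(-4\right) = -2 + 12 \left(-4\right) = -2 - 48 = -50$)
$P{\left(q \right)} = 2 q^{2}$ ($P{\left(q \right)} = q 2 q = 2 q^{2}$)
$\frac{m{\left(14 \right)} - 18217}{P{\left(u \right)} + \left(\left(-3330 + 4535\right) - 12096\right)} = \frac{\left(49 + 14\right) - 18217}{2 \left(-50\right)^{2} + \left(\left(-3330 + 4535\right) - 12096\right)} = \frac{63 - 18217}{2 \cdot 2500 + \left(1205 - 12096\right)} = - \frac{18154}{5000 - 10891} = - \frac{18154}{-5891} = \left(-18154\right) \left(- \frac{1}{5891}\right) = \frac{18154}{5891}$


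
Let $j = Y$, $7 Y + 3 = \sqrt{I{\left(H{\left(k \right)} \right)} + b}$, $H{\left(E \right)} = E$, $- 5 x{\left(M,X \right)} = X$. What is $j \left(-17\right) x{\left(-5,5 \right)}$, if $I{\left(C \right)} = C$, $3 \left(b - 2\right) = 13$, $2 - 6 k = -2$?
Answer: $- \frac{51}{7} + \frac{17 \sqrt{7}}{7} \approx -0.86032$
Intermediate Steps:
$k = \frac{2}{3}$ ($k = \frac{1}{3} - - \frac{1}{3} = \frac{1}{3} + \frac{1}{3} = \frac{2}{3} \approx 0.66667$)
$b = \frac{19}{3}$ ($b = 2 + \frac{1}{3} \cdot 13 = 2 + \frac{13}{3} = \frac{19}{3} \approx 6.3333$)
$x{\left(M,X \right)} = - \frac{X}{5}$
$Y = - \frac{3}{7} + \frac{\sqrt{7}}{7}$ ($Y = - \frac{3}{7} + \frac{\sqrt{\frac{2}{3} + \frac{19}{3}}}{7} = - \frac{3}{7} + \frac{\sqrt{7}}{7} \approx -0.050607$)
$j = - \frac{3}{7} + \frac{\sqrt{7}}{7} \approx -0.050607$
$j \left(-17\right) x{\left(-5,5 \right)} = \left(- \frac{3}{7} + \frac{\sqrt{7}}{7}\right) \left(-17\right) \left(\left(- \frac{1}{5}\right) 5\right) = \left(\frac{51}{7} - \frac{17 \sqrt{7}}{7}\right) \left(-1\right) = - \frac{51}{7} + \frac{17 \sqrt{7}}{7}$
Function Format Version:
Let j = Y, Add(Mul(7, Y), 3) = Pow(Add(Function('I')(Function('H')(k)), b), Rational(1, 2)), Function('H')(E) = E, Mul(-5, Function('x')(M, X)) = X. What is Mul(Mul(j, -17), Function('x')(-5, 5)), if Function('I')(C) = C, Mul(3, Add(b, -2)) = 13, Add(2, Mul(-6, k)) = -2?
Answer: Add(Rational(-51, 7), Mul(Rational(17, 7), Pow(7, Rational(1, 2)))) ≈ -0.86032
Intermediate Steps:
k = Rational(2, 3) (k = Add(Rational(1, 3), Mul(Rational(-1, 6), -2)) = Add(Rational(1, 3), Rational(1, 3)) = Rational(2, 3) ≈ 0.66667)
b = Rational(19, 3) (b = Add(2, Mul(Rational(1, 3), 13)) = Add(2, Rational(13, 3)) = Rational(19, 3) ≈ 6.3333)
Function('x')(M, X) = Mul(Rational(-1, 5), X)
Y = Add(Rational(-3, 7), Mul(Rational(1, 7), Pow(7, Rational(1, 2)))) (Y = Add(Rational(-3, 7), Mul(Rational(1, 7), Pow(Add(Rational(2, 3), Rational(19, 3)), Rational(1, 2)))) = Add(Rational(-3, 7), Mul(Rational(1, 7), Pow(7, Rational(1, 2)))) ≈ -0.050607)
j = Add(Rational(-3, 7), Mul(Rational(1, 7), Pow(7, Rational(1, 2)))) ≈ -0.050607
Mul(Mul(j, -17), Function('x')(-5, 5)) = Mul(Mul(Add(Rational(-3, 7), Mul(Rational(1, 7), Pow(7, Rational(1, 2)))), -17), Mul(Rational(-1, 5), 5)) = Mul(Add(Rational(51, 7), Mul(Rational(-17, 7), Pow(7, Rational(1, 2)))), -1) = Add(Rational(-51, 7), Mul(Rational(17, 7), Pow(7, Rational(1, 2))))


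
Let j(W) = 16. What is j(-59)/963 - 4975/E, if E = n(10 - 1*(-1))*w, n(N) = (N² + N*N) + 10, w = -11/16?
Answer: 2130532/74151 ≈ 28.732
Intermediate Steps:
w = -11/16 (w = -11*1/16 = -11/16 ≈ -0.68750)
n(N) = 10 + 2*N² (n(N) = (N² + N²) + 10 = 2*N² + 10 = 10 + 2*N²)
E = -693/4 (E = (10 + 2*(10 - 1*(-1))²)*(-11/16) = (10 + 2*(10 + 1)²)*(-11/16) = (10 + 2*11²)*(-11/16) = (10 + 2*121)*(-11/16) = (10 + 242)*(-11/16) = 252*(-11/16) = -693/4 ≈ -173.25)
j(-59)/963 - 4975/E = 16/963 - 4975/(-693/4) = 16*(1/963) - 4975*(-4/693) = 16/963 + 19900/693 = 2130532/74151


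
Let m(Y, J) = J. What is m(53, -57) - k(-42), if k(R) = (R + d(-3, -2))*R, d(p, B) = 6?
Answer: -1569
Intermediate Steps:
k(R) = R*(6 + R) (k(R) = (R + 6)*R = (6 + R)*R = R*(6 + R))
m(53, -57) - k(-42) = -57 - (-42)*(6 - 42) = -57 - (-42)*(-36) = -57 - 1*1512 = -57 - 1512 = -1569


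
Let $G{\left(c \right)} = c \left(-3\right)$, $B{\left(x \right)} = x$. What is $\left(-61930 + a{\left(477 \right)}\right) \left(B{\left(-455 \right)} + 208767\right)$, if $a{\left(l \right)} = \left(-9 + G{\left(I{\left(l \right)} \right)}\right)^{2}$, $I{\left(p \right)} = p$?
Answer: $419055001040$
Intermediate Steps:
$G{\left(c \right)} = - 3 c$
$a{\left(l \right)} = \left(-9 - 3 l\right)^{2}$
$\left(-61930 + a{\left(477 \right)}\right) \left(B{\left(-455 \right)} + 208767\right) = \left(-61930 + 9 \left(3 + 477\right)^{2}\right) \left(-455 + 208767\right) = \left(-61930 + 9 \cdot 480^{2}\right) 208312 = \left(-61930 + 9 \cdot 230400\right) 208312 = \left(-61930 + 2073600\right) 208312 = 2011670 \cdot 208312 = 419055001040$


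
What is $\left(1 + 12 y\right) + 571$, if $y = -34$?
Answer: $164$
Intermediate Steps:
$\left(1 + 12 y\right) + 571 = \left(1 + 12 \left(-34\right)\right) + 571 = \left(1 - 408\right) + 571 = -407 + 571 = 164$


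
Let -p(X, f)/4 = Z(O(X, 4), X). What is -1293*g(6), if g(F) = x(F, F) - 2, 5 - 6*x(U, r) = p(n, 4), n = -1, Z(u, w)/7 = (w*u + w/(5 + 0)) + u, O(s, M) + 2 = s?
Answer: 27153/10 ≈ 2715.3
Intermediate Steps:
O(s, M) = -2 + s
Z(u, w) = 7*u + 7*w/5 + 7*u*w (Z(u, w) = 7*((w*u + w/(5 + 0)) + u) = 7*((u*w + w/5) + u) = 7*((w/5 + u*w) + u) = 7*(u + w/5 + u*w) = 7*u + 7*w/5 + 7*u*w)
p(X, f) = 56 - 168*X/5 - 28*X*(-2 + X) (p(X, f) = -4*(7*(-2 + X) + 7*X/5 + 7*(-2 + X)*X) = -4*((-14 + 7*X) + 7*X/5 + 7*X*(-2 + X)) = -4*(-14 + 42*X/5 + 7*X*(-2 + X)) = 56 - 168*X/5 - 28*X*(-2 + X))
x(U, r) = -⅒ (x(U, r) = ⅚ - (56 - 28*(-1)² + (112/5)*(-1))/6 = ⅚ - (56 - 28*1 - 112/5)/6 = ⅚ - (56 - 28 - 112/5)/6 = ⅚ - ⅙*28/5 = ⅚ - 14/15 = -⅒)
g(F) = -21/10 (g(F) = -⅒ - 2 = -21/10)
-1293*g(6) = -1293*(-21/10) = 27153/10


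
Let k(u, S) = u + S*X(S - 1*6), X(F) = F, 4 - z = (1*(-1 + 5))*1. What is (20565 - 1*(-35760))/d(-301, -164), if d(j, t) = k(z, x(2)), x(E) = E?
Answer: -56325/8 ≈ -7040.6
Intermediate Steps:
z = 0 (z = 4 - 1*(-1 + 5) = 4 - 1*4 = 4 - 4 = 0)
k(u, S) = u + S*(-6 + S) (k(u, S) = u + S*(S - 1*6) = u + S*(S - 6) = u + S*(-6 + S))
d(j, t) = -8 (d(j, t) = 0 + 2*(-6 + 2) = 0 + 2*(-4) = 0 - 8 = -8)
(20565 - 1*(-35760))/d(-301, -164) = (20565 - 1*(-35760))/(-8) = (20565 + 35760)*(-1/8) = 56325*(-1/8) = -56325/8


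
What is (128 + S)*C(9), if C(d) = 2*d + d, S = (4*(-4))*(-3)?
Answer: 4752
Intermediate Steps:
S = 48 (S = -16*(-3) = 48)
C(d) = 3*d
(128 + S)*C(9) = (128 + 48)*(3*9) = 176*27 = 4752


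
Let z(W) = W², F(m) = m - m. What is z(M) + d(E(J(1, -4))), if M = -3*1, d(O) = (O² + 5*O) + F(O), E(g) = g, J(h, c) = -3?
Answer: 3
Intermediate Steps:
F(m) = 0
d(O) = O² + 5*O (d(O) = (O² + 5*O) + 0 = O² + 5*O)
M = -3
z(M) + d(E(J(1, -4))) = (-3)² - 3*(5 - 3) = 9 - 3*2 = 9 - 6 = 3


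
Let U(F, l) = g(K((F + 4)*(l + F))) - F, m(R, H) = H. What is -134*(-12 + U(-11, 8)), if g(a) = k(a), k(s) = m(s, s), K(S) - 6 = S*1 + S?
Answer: -6298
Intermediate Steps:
K(S) = 6 + 2*S (K(S) = 6 + (S*1 + S) = 6 + (S + S) = 6 + 2*S)
k(s) = s
g(a) = a
U(F, l) = 6 - F + 2*(4 + F)*(F + l) (U(F, l) = (6 + 2*((F + 4)*(l + F))) - F = (6 + 2*((4 + F)*(F + l))) - F = (6 + 2*(4 + F)*(F + l)) - F = 6 - F + 2*(4 + F)*(F + l))
-134*(-12 + U(-11, 8)) = -134*(-12 + (6 + 2*(-11)² + 7*(-11) + 8*8 + 2*(-11)*8)) = -134*(-12 + (6 + 2*121 - 77 + 64 - 176)) = -134*(-12 + (6 + 242 - 77 + 64 - 176)) = -134*(-12 + 59) = -134*47 = -6298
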